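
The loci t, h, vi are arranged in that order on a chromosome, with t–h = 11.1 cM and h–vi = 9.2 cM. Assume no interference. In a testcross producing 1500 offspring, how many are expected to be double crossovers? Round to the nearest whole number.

15

Map distances give recombination frequencies of 0.111 and 0.092 for the two intervals.
With no interference, expected double-crossover frequency = 0.111 × 0.092 = 0.01021.
Expected number = 0.01021 × 1500 = 15.32 ≈ 15.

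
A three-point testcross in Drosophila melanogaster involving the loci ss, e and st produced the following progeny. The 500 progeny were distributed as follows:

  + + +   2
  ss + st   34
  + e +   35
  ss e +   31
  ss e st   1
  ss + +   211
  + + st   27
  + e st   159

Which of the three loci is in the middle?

ss

The two most frequent reciprocal classes, ss + + and + e st, are the parental types, so the F1 was ss + + / + e st.
The two rarest classes, + + + and ss e st, are the double crossovers. Comparing them with the parentals, only the ss allele has switched, so ss is the middle locus and the order is st – ss – e.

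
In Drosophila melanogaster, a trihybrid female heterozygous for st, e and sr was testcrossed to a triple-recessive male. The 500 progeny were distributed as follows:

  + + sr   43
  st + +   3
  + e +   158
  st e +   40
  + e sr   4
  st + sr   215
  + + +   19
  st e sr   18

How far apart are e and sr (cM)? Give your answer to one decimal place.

The two most frequent reciprocal classes, + e + and st + sr, are the parental types, so the F1 was + e + / st + sr.
The two rarest classes, + e sr and st + +, are the double crossovers. Comparing them with the parentals, only the sr allele has switched, so sr is the middle locus and the order is e – sr – st.
Crossovers in the e–sr interval produce the single-crossover classes + + + and st e sr (19 + 18 = 37) plus the double crossovers (7).
RF(e–sr) = (37 + 7) / 500 = 44/500 = 0.0880 → 8.8 cM.

8.8 cM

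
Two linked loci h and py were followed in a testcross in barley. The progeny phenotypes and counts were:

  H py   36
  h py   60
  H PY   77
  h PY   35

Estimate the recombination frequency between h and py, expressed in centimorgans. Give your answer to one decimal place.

34.1 centimorgans

The two most frequent classes, H PY (77) and h py (60), are the parental types, so the F1 was H PY / h py.
The recombinant classes are H py and h PY: 36 + 35 = 71.
Recombination frequency = 71/208 = 0.3413 ≈ 34.1%, i.e. 34.1 centimorgans.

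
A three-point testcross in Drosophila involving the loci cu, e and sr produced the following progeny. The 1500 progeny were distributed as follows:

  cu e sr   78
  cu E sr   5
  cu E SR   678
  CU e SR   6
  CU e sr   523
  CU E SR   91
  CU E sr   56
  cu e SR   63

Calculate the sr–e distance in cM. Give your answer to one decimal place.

The two most frequent reciprocal classes, cu E SR and CU e sr, are the parental types, so the F1 was cu E SR / CU e sr.
The two rarest classes, cu E sr and CU e SR, are the double crossovers. Comparing them with the parentals, only the sr allele has switched, so sr is the middle locus and the order is e – sr – cu.
Crossovers in the e–sr interval produce the single-crossover classes cu e SR and CU E sr (63 + 56 = 119) plus the double crossovers (11).
RF(e–sr) = (119 + 11) / 1500 = 130/1500 = 0.0867 → 8.7 cM.

8.7 cM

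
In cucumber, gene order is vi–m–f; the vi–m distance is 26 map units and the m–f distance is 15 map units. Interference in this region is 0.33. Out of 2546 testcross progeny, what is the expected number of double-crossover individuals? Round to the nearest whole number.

Map distances give recombination frequencies of 0.260 and 0.150 for the two intervals.
With interference 0.33 (so coincidence = 0.67), expected double-crossover frequency = 0.260 × 0.150 × 0.67 = 0.02613.
Expected number = 0.02613 × 2546 = 66.53 ≈ 67.

67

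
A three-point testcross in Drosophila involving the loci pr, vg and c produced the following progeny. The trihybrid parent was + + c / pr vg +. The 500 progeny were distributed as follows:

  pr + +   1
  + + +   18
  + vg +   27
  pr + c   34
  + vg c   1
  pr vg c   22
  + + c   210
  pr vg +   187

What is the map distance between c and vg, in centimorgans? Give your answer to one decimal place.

8.4 centimorgans

The two rarest classes, + vg c and pr + +, are the double crossovers. Comparing them with the parentals, only the vg allele has switched, so vg is the middle locus and the order is pr – vg – c.
Crossovers in the vg–c interval produce the single-crossover classes + + + and pr vg c (18 + 22 = 40) plus the double crossovers (2).
RF(vg–c) = (40 + 2) / 500 = 42/500 = 0.0840 → 8.4 centimorgans.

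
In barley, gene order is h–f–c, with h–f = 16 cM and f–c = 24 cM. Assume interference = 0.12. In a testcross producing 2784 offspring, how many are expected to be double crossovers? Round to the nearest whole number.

94

Map distances give recombination frequencies of 0.160 and 0.240 for the two intervals.
With interference 0.12 (so coincidence = 0.88), expected double-crossover frequency = 0.160 × 0.240 × 0.88 = 0.03379.
Expected number = 0.03379 × 2784 = 94.08 ≈ 94.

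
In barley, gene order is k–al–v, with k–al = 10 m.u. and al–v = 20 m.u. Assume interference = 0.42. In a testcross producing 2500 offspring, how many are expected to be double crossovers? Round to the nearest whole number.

Map distances give recombination frequencies of 0.100 and 0.200 for the two intervals.
With interference 0.42 (so coincidence = 0.58), expected double-crossover frequency = 0.100 × 0.200 × 0.58 = 0.01160.
Expected number = 0.01160 × 2500 = 29.00 ≈ 29.

29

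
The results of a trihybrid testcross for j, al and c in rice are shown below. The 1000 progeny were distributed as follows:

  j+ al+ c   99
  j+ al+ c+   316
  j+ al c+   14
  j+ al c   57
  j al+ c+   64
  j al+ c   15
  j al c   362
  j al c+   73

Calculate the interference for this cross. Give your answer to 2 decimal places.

0.04

The two most frequent reciprocal classes, j+ al+ c+ and j al c, are the parental types, so the F1 was j+ al+ c+ / j al c.
The two rarest classes, j+ al c+ and j al+ c, are the double crossovers. Comparing them with the parentals, only the al allele has switched, so al is the middle locus and the order is j – al – c.
j–al: (121 + 29)/1000 = 0.1500; al–c: (172 + 29)/1000 = 0.2010.
Expected DCO frequency = 0.1500 × 0.2010 ≈ 0.03015; observed = 29/1000 ≈ 0.02900.
Coefficient of coincidence = 0.02900/0.03015 ≈ 0.96; interference = 1 − 0.96 = 0.04.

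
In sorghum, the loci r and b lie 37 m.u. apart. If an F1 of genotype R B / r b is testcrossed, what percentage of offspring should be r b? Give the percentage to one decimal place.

31.5%

A map distance of 37 m.u. corresponds to a recombination frequency of 0.370.
The F1 is R B / r b, so r b is a parental gamete class with expected frequency (1 − r)/2 = 0.630/2 = 0.3150.
That is 0.3150 = 31.5% of the progeny.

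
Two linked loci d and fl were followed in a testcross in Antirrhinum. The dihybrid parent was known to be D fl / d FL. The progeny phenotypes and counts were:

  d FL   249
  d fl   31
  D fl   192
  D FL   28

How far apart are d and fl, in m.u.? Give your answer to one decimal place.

11.8 m.u.

The recombinant classes are D FL and d fl: 28 + 31 = 59.
Recombination frequency = 59/500 = 0.1180 ≈ 11.8%, i.e. 11.8 m.u.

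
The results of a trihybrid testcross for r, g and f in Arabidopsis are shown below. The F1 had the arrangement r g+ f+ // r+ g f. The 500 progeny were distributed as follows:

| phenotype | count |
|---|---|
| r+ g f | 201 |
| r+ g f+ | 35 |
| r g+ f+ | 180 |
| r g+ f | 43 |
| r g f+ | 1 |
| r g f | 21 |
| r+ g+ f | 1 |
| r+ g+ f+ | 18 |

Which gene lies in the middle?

The two rarest classes, r g f+ and r+ g+ f, are the double crossovers. Comparing them with the parentals, only the g allele has switched, so g is the middle locus and the order is f – g – r.

g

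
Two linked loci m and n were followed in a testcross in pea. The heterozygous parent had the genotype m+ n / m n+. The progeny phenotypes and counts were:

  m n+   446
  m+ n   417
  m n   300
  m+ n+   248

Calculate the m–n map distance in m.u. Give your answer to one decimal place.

38.8 m.u.

The recombinant classes are m+ n+ and m n: 248 + 300 = 548.
Recombination frequency = 548/1411 = 0.3884 ≈ 38.8%, i.e. 38.8 m.u.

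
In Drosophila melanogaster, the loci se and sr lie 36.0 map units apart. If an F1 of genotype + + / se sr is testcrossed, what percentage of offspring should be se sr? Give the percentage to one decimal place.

A map distance of 36.0 map units corresponds to a recombination frequency of 0.360.
The F1 is + + / se sr, so se sr is a parental gamete class with expected frequency (1 − r)/2 = 0.640/2 = 0.3200.
That is 0.3200 = 32.0% of the progeny.

32.0%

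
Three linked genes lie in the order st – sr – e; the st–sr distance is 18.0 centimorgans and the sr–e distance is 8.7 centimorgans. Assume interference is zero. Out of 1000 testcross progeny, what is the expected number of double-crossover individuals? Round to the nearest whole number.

16

Map distances give recombination frequencies of 0.180 and 0.087 for the two intervals.
With no interference, expected double-crossover frequency = 0.180 × 0.087 = 0.01566.
Expected number = 0.01566 × 1000 = 15.66 ≈ 16.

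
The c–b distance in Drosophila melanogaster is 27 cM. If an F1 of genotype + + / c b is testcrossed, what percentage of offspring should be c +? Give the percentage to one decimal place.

13.5%

A map distance of 27 cM corresponds to a recombination frequency of 0.270.
The F1 is + + / c b, so c + is a recombinant gamete class with expected frequency r/2 = 0.270/2 = 0.1350.
That is 0.1350 = 13.5% of the progeny.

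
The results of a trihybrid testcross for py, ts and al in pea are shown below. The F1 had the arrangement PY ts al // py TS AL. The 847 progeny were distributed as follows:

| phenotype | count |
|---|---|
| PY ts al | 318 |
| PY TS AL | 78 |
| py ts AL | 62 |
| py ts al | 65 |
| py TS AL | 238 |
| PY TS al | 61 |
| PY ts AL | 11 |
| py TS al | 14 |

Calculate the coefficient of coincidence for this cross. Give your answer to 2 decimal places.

The two rarest classes, PY ts AL and py TS al, are the double crossovers. Comparing them with the parentals, only the al allele has switched, so al is the middle locus and the order is ts – al – py.
ts–al: (123 + 25)/847 = 0.1747; al–py: (143 + 25)/847 = 0.1983.
Expected DCO frequency = 0.1747 × 0.1983 ≈ 0.03464; observed = 25/847 ≈ 0.02952.
Coefficient of coincidence = 0.02952/0.03464 ≈ 0.85.

0.85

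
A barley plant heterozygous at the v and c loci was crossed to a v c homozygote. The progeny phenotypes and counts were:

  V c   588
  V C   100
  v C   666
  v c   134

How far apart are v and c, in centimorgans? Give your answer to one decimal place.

15.7 centimorgans

The two most frequent classes, V c (588) and v C (666), are the parental types, so the F1 was V c / v C.
The recombinant classes are V C and v c: 100 + 134 = 234.
Recombination frequency = 234/1488 = 0.1573 ≈ 15.7%, i.e. 15.7 centimorgans.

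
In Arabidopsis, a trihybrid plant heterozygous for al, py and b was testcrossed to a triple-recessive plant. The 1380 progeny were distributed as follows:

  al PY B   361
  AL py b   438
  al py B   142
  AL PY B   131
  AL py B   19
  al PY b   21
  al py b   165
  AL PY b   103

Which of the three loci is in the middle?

The two most frequent reciprocal classes, al PY B and AL py b, are the parental types, so the F1 was al PY B / AL py b.
The two rarest classes, al PY b and AL py B, are the double crossovers. Comparing them with the parentals, only the b allele has switched, so b is the middle locus and the order is al – b – py.

b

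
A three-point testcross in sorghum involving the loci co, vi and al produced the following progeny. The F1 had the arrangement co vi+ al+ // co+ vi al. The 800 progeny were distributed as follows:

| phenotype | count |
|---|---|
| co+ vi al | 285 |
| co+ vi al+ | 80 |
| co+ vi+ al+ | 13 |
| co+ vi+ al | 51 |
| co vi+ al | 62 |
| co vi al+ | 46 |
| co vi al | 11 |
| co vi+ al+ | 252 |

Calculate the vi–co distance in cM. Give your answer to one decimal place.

15.1 cM

The two rarest classes, co+ vi+ al+ and co vi al, are the double crossovers. Comparing them with the parentals, only the co allele has switched, so co is the middle locus and the order is vi – co – al.
Crossovers in the vi–co interval produce the single-crossover classes co vi al+ and co+ vi+ al (46 + 51 = 97) plus the double crossovers (24).
RF(vi–co) = (97 + 24) / 800 = 121/800 = 0.1512 → 15.1 cM.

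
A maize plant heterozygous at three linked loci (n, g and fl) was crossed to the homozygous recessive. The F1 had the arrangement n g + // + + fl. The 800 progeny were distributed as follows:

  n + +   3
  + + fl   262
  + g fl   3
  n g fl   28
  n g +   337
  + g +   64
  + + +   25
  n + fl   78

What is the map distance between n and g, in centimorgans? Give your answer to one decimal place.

The two rarest classes, n + + and + g fl, are the double crossovers. Comparing them with the parentals, only the g allele has switched, so g is the middle locus and the order is n – g – fl.
Crossovers in the n–g interval produce the single-crossover classes + g + and n + fl (64 + 78 = 142) plus the double crossovers (6).
RF(n–g) = (142 + 6) / 800 = 148/800 = 0.1850 → 18.5 centimorgans.

18.5 centimorgans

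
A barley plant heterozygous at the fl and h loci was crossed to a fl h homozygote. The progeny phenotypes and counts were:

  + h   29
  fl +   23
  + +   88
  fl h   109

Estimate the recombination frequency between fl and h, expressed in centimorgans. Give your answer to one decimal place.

20.9 centimorgans

The two most frequent classes, + + (88) and fl h (109), are the parental types, so the F1 was + + / fl h.
The recombinant classes are + h and fl +: 29 + 23 = 52.
Recombination frequency = 52/249 = 0.2088 ≈ 20.9%, i.e. 20.9 centimorgans.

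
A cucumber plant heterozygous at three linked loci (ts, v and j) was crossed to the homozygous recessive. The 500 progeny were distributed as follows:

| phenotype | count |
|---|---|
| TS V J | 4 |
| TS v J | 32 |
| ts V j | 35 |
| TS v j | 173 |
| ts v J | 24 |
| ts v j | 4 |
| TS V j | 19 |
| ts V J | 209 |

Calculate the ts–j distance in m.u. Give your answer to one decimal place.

15.0 m.u.

The two most frequent reciprocal classes, ts V J and TS v j, are the parental types, so the F1 was ts V J / TS v j.
The two rarest classes, TS V J and ts v j, are the double crossovers. Comparing them with the parentals, only the ts allele has switched, so ts is the middle locus and the order is j – ts – v.
Crossovers in the j–ts interval produce the single-crossover classes ts V j and TS v J (35 + 32 = 67) plus the double crossovers (8).
RF(j–ts) = (67 + 8) / 500 = 75/500 = 0.1500 → 15.0 m.u.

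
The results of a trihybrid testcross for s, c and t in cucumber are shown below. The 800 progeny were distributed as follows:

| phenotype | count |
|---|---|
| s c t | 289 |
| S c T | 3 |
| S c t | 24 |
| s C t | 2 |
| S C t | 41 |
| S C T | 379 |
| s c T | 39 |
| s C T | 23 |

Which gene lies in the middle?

The two most frequent reciprocal classes, s c t and S C T, are the parental types, so the F1 was s c t / S C T.
The two rarest classes, s C t and S c T, are the double crossovers. Comparing them with the parentals, only the c allele has switched, so c is the middle locus and the order is s – c – t.

c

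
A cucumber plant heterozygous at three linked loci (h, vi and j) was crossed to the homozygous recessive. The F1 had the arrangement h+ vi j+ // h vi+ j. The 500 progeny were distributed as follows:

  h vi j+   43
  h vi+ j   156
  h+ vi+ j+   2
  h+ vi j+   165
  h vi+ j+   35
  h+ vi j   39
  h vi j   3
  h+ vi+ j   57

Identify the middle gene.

The two rarest classes, h+ vi+ j+ and h vi j, are the double crossovers. Comparing them with the parentals, only the vi allele has switched, so vi is the middle locus and the order is h – vi – j.

vi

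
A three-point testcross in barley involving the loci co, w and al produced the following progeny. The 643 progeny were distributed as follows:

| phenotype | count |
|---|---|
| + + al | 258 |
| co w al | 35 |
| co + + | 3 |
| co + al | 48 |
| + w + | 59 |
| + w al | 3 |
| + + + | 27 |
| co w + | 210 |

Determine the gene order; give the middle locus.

w

The two most frequent reciprocal classes, + + al and co w +, are the parental types, so the F1 was + + al / co w +.
The two rarest classes, + w al and co + +, are the double crossovers. Comparing them with the parentals, only the w allele has switched, so w is the middle locus and the order is al – w – co.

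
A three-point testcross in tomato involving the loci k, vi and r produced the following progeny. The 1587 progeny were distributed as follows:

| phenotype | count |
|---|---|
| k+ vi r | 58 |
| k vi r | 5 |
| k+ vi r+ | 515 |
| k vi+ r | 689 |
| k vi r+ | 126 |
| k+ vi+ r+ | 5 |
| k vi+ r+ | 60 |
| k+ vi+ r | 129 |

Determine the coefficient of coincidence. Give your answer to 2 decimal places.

The two most frequent reciprocal classes, k vi+ r and k+ vi r+, are the parental types, so the F1 was k vi+ r / k+ vi r+.
The two rarest classes, k vi r and k+ vi+ r+, are the double crossovers. Comparing them with the parentals, only the vi allele has switched, so vi is the middle locus and the order is k – vi – r.
k–vi: (255 + 10)/1587 = 0.1670; vi–r: (118 + 10)/1587 = 0.0807.
Expected DCO frequency = 0.1670 × 0.0807 ≈ 0.01348; observed = 10/1587 ≈ 0.00630.
Coefficient of coincidence = 0.00630/0.01348 ≈ 0.47.

0.47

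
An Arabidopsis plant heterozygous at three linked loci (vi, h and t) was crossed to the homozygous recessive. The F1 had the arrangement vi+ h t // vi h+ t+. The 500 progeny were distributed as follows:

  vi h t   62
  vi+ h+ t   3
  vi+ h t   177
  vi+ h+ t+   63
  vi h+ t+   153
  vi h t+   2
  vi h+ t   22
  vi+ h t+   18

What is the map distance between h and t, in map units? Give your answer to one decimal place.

The two rarest classes, vi+ h+ t and vi h t+, are the double crossovers. Comparing them with the parentals, only the h allele has switched, so h is the middle locus and the order is t – h – vi.
Crossovers in the t–h interval produce the single-crossover classes vi+ h t+ and vi h+ t (18 + 22 = 40) plus the double crossovers (5).
RF(t–h) = (40 + 5) / 500 = 45/500 = 0.0900 → 9.0 map units.

9.0 map units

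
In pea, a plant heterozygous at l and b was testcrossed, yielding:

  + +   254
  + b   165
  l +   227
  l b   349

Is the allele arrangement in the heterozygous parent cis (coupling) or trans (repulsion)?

cis

The two most frequent classes are + + (254) and l b (349); these are the parental (non-recombinant) types.
So the F1 carried + + on one chromosome and l b on the other — the recessive alleles are on the same chromosome (cis / coupling).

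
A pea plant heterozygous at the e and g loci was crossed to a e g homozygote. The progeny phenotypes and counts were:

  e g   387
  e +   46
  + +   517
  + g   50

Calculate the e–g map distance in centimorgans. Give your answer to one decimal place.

9.6 centimorgans

The two most frequent classes, + + (517) and e g (387), are the parental types, so the F1 was + + / e g.
The recombinant classes are + g and e +: 50 + 46 = 96.
Recombination frequency = 96/1000 = 0.0960 ≈ 9.6%, i.e. 9.6 centimorgans.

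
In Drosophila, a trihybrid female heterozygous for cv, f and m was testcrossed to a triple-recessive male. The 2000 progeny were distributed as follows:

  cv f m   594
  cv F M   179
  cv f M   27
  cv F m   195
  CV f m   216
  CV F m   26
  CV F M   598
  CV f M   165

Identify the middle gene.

m

The two most frequent reciprocal classes, cv f m and CV F M, are the parental types, so the F1 was cv f m / CV F M.
The two rarest classes, cv f M and CV F m, are the double crossovers. Comparing them with the parentals, only the m allele has switched, so m is the middle locus and the order is cv – m – f.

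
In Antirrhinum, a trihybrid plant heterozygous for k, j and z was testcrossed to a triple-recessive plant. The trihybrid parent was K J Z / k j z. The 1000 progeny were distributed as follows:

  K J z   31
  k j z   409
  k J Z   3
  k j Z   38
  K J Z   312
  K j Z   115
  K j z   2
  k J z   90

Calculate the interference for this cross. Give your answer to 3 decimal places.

0.678

The two rarest classes, k J Z and K j z, are the double crossovers. Comparing them with the parentals, only the k allele has switched, so k is the middle locus and the order is z – k – j.
z–k: (69 + 5)/1000 = 0.0740; k–j: (205 + 5)/1000 = 0.2100.
Expected DCO frequency = 0.0740 × 0.2100 ≈ 0.01554; observed = 5/1000 ≈ 0.00500.
Coefficient of coincidence = 0.00500/0.01554 ≈ 0.322; interference = 1 − 0.322 = 0.678.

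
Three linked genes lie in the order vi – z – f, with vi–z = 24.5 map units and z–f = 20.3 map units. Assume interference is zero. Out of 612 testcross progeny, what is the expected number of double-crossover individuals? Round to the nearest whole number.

Map distances give recombination frequencies of 0.245 and 0.203 for the two intervals.
With no interference, expected double-crossover frequency = 0.245 × 0.203 = 0.04974.
Expected number = 0.04974 × 612 = 30.44 ≈ 30.

30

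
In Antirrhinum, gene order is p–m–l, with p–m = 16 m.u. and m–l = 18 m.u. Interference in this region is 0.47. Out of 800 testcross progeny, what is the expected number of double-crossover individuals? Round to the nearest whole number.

Map distances give recombination frequencies of 0.160 and 0.180 for the two intervals.
With interference 0.47 (so coincidence = 0.53), expected double-crossover frequency = 0.160 × 0.180 × 0.53 = 0.01526.
Expected number = 0.01526 × 800 = 12.21 ≈ 12.

12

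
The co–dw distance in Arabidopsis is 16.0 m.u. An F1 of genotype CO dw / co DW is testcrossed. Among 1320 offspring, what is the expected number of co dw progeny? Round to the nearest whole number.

A map distance of 16.0 m.u. corresponds to a recombination frequency of 0.160.
The F1 is CO dw / co DW, so co dw is a recombinant gamete class with expected frequency r/2 = 0.160/2 = 0.0800.
Expected number = 0.0800 × 1320 = 105.60 ≈ 106.

106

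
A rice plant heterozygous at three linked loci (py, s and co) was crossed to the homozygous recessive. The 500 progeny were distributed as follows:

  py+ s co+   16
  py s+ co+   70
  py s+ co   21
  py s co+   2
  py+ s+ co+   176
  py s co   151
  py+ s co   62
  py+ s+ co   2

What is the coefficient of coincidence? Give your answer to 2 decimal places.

0.36

The two most frequent reciprocal classes, py s co and py+ s+ co+, are the parental types, so the F1 was py s co / py+ s+ co+.
The two rarest classes, py s co+ and py+ s+ co, are the double crossovers. Comparing them with the parentals, only the co allele has switched, so co is the middle locus and the order is py – co – s.
py–co: (132 + 4)/500 = 0.2720; co–s: (37 + 4)/500 = 0.0820.
Expected DCO frequency = 0.2720 × 0.0820 ≈ 0.02230; observed = 4/500 ≈ 0.00800.
Coefficient of coincidence = 0.00800/0.02230 ≈ 0.36.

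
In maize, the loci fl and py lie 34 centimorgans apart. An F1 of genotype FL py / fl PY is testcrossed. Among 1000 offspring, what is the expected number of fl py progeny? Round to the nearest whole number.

170

A map distance of 34 centimorgans corresponds to a recombination frequency of 0.340.
The F1 is FL py / fl PY, so fl py is a recombinant gamete class with expected frequency r/2 = 0.340/2 = 0.1700.
Expected number = 0.1700 × 1000 = 170.00 ≈ 170.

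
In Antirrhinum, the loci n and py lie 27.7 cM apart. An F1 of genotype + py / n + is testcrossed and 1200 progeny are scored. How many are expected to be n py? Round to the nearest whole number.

A map distance of 27.7 cM corresponds to a recombination frequency of 0.277.
The F1 is + py / n +, so n py is a recombinant gamete class with expected frequency r/2 = 0.277/2 = 0.1385.
Expected number = 0.1385 × 1200 = 166.20 ≈ 166.

166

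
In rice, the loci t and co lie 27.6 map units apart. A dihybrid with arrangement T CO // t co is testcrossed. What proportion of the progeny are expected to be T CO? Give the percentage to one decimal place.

A map distance of 27.6 map units corresponds to a recombination frequency of 0.276.
The F1 is T CO / t co, so T CO is a parental gamete class with expected frequency (1 − r)/2 = 0.724/2 = 0.3620.
That is 0.3620 = 36.2% of the progeny.

36.2%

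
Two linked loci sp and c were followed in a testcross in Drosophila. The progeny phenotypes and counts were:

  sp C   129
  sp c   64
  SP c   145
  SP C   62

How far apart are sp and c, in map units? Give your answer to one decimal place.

31.5 map units

The two most frequent classes, SP c (145) and sp C (129), are the parental types, so the F1 was SP c / sp C.
The recombinant classes are SP C and sp c: 62 + 64 = 126.
Recombination frequency = 126/400 = 0.3150 ≈ 31.5%, i.e. 31.5 map units.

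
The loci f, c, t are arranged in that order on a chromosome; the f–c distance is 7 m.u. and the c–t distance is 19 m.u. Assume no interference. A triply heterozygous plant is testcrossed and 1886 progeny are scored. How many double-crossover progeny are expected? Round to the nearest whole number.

25

Map distances give recombination frequencies of 0.070 and 0.190 for the two intervals.
With no interference, expected double-crossover frequency = 0.070 × 0.190 = 0.01330.
Expected number = 0.01330 × 1886 = 25.08 ≈ 25.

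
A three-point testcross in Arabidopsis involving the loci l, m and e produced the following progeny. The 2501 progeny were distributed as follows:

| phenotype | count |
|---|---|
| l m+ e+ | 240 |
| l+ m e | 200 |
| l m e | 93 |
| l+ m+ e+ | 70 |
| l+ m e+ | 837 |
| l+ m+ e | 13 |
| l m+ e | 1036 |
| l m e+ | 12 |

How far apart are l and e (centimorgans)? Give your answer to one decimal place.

18.6 centimorgans

The two most frequent reciprocal classes, l m+ e and l+ m e+, are the parental types, so the F1 was l m+ e / l+ m e+.
The two rarest classes, l+ m+ e and l m e+, are the double crossovers. Comparing them with the parentals, only the l allele has switched, so l is the middle locus and the order is e – l – m.
Crossovers in the e–l interval produce the single-crossover classes l m+ e+ and l+ m e (240 + 200 = 440) plus the double crossovers (25).
RF(e–l) = (440 + 25) / 2501 = 465/2501 = 0.1859 → 18.6 centimorgans.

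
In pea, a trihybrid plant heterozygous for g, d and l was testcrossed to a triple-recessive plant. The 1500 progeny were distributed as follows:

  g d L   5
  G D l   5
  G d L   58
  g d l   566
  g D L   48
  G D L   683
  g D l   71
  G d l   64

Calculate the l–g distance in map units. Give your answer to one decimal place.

The two most frequent reciprocal classes, G D L and g d l, are the parental types, so the F1 was G D L / g d l.
The two rarest classes, G D l and g d L, are the double crossovers. Comparing them with the parentals, only the l allele has switched, so l is the middle locus and the order is d – l – g.
Crossovers in the l–g interval produce the single-crossover classes g D L and G d l (48 + 64 = 112) plus the double crossovers (10).
RF(l–g) = (112 + 10) / 1500 = 122/1500 = 0.0813 → 8.1 map units.

8.1 map units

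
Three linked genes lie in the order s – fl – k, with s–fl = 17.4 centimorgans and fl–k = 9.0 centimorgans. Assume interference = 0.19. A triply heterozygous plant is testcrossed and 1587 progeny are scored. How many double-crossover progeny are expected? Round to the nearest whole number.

20

Map distances give recombination frequencies of 0.174 and 0.090 for the two intervals.
With interference 0.19 (so coincidence = 0.81), expected double-crossover frequency = 0.174 × 0.090 × 0.81 = 0.01268.
Expected number = 0.01268 × 1587 = 20.13 ≈ 20.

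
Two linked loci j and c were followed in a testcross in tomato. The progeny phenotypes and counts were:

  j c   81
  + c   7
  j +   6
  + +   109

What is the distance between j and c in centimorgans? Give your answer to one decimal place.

6.4 centimorgans

The two most frequent classes, + + (109) and j c (81), are the parental types, so the F1 was + + / j c.
The recombinant classes are + c and j +: 7 + 6 = 13.
Recombination frequency = 13/203 = 0.0640 ≈ 6.4%, i.e. 6.4 centimorgans.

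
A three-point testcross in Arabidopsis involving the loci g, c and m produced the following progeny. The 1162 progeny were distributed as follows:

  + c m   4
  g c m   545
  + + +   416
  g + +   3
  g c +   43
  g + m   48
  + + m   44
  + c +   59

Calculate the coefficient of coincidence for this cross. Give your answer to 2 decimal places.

0.76

The two most frequent reciprocal classes, + + + and g c m, are the parental types, so the F1 was + + + / g c m.
The two rarest classes, g + + and + c m, are the double crossovers. Comparing them with the parentals, only the g allele has switched, so g is the middle locus and the order is m – g – c.
m–g: (87 + 7)/1162 = 0.0809; g–c: (107 + 7)/1162 = 0.0981.
Expected DCO frequency = 0.0809 × 0.0981 ≈ 0.00794; observed = 7/1162 ≈ 0.00602.
Coefficient of coincidence = 0.00602/0.00794 ≈ 0.76.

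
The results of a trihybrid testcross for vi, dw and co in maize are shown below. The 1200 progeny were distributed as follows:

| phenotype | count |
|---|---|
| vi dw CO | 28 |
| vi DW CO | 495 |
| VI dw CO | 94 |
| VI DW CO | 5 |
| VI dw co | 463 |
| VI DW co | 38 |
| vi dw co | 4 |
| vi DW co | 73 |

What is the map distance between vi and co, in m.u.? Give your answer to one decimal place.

14.7 m.u.

The two most frequent reciprocal classes, vi DW CO and VI dw co, are the parental types, so the F1 was vi DW CO / VI dw co.
The two rarest classes, VI DW CO and vi dw co, are the double crossovers. Comparing them with the parentals, only the vi allele has switched, so vi is the middle locus and the order is co – vi – dw.
Crossovers in the co–vi interval produce the single-crossover classes vi DW co and VI dw CO (73 + 94 = 167) plus the double crossovers (9).
RF(co–vi) = (167 + 9) / 1200 = 176/1200 = 0.1467 → 14.7 m.u.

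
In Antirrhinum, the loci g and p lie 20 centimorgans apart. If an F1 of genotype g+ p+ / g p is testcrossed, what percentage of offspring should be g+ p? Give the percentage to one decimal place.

A map distance of 20 centimorgans corresponds to a recombination frequency of 0.200.
The F1 is g+ p+ / g p, so g+ p is a recombinant gamete class with expected frequency r/2 = 0.200/2 = 0.1000.
That is 0.1000 = 10.0% of the progeny.

10.0%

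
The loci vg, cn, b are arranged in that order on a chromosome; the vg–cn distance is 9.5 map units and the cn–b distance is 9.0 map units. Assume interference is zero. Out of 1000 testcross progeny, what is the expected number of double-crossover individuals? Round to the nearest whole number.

Map distances give recombination frequencies of 0.095 and 0.090 for the two intervals.
With no interference, expected double-crossover frequency = 0.095 × 0.090 = 0.00855.
Expected number = 0.00855 × 1000 = 8.55 ≈ 9.

9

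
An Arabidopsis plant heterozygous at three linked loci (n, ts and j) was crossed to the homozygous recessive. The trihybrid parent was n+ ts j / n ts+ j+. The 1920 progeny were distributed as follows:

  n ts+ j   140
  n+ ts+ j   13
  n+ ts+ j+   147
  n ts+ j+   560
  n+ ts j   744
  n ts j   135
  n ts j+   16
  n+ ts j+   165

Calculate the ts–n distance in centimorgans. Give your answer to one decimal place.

The two rarest classes, n+ ts+ j and n ts j+, are the double crossovers. Comparing them with the parentals, only the ts allele has switched, so ts is the middle locus and the order is n – ts – j.
Crossovers in the n–ts interval produce the single-crossover classes n ts j and n+ ts+ j+ (135 + 147 = 282) plus the double crossovers (29).
RF(n–ts) = (282 + 29) / 1920 = 311/1920 = 0.1620 → 16.2 centimorgans.

16.2 centimorgans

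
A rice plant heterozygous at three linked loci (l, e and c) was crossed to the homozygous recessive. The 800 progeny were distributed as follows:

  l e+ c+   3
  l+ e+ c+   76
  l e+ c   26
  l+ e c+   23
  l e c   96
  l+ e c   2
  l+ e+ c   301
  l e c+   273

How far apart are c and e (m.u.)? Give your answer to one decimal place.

22.1 m.u.

The two most frequent reciprocal classes, l+ e+ c and l e c+, are the parental types, so the F1 was l+ e+ c / l e c+.
The two rarest classes, l+ e c and l e+ c+, are the double crossovers. Comparing them with the parentals, only the e allele has switched, so e is the middle locus and the order is c – e – l.
Crossovers in the c–e interval produce the single-crossover classes l+ e+ c+ and l e c (76 + 96 = 172) plus the double crossovers (5).
RF(c–e) = (172 + 5) / 800 = 177/800 = 0.2213 → 22.1 m.u.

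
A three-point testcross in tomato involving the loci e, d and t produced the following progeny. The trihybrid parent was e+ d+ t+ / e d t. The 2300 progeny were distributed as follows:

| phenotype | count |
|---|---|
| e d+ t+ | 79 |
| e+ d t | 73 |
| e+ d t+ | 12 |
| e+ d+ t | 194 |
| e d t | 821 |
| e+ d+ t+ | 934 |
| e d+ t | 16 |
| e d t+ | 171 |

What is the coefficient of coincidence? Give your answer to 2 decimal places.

0.91

The two rarest classes, e+ d t+ and e d+ t, are the double crossovers. Comparing them with the parentals, only the d allele has switched, so d is the middle locus and the order is e – d – t.
e–d: (152 + 28)/2300 = 0.0783; d–t: (365 + 28)/2300 = 0.1709.
Expected DCO frequency = 0.0783 × 0.1709 ≈ 0.01338; observed = 28/2300 ≈ 0.01217.
Coefficient of coincidence = 0.01217/0.01338 ≈ 0.91.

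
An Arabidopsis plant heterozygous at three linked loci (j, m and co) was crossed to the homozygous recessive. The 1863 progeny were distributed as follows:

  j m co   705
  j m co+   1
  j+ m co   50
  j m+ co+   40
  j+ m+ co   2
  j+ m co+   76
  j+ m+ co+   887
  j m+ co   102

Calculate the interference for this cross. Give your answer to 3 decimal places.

The two most frequent reciprocal classes, j+ m+ co+ and j m co, are the parental types, so the F1 was j+ m+ co+ / j m co.
The two rarest classes, j+ m+ co and j m co+, are the double crossovers. Comparing them with the parentals, only the co allele has switched, so co is the middle locus and the order is j – co – m.
j–co: (90 + 3)/1863 = 0.0499; co–m: (178 + 3)/1863 = 0.0972.
Expected DCO frequency = 0.0499 × 0.0972 ≈ 0.00485; observed = 3/1863 ≈ 0.00161.
Coefficient of coincidence = 0.00161/0.00485 ≈ 0.332; interference = 1 − 0.332 = 0.668.

0.668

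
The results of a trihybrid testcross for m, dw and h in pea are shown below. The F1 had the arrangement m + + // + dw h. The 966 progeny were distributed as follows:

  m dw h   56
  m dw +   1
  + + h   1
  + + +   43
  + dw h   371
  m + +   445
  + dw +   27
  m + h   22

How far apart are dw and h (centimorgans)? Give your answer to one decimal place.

The two rarest classes, m dw + and + + h, are the double crossovers. Comparing them with the parentals, only the dw allele has switched, so dw is the middle locus and the order is m – dw – h.
Crossovers in the dw–h interval produce the single-crossover classes m + h and + dw + (22 + 27 = 49) plus the double crossovers (2).
RF(dw–h) = (49 + 2) / 966 = 51/966 = 0.0528 → 5.3 centimorgans.

5.3 centimorgans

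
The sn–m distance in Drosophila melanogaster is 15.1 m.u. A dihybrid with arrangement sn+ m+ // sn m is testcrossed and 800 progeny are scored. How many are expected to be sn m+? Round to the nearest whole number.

A map distance of 15.1 m.u. corresponds to a recombination frequency of 0.151.
The F1 is sn+ m+ / sn m, so sn m+ is a recombinant gamete class with expected frequency r/2 = 0.151/2 = 0.0755.
Expected number = 0.0755 × 800 = 60.40 ≈ 60.

60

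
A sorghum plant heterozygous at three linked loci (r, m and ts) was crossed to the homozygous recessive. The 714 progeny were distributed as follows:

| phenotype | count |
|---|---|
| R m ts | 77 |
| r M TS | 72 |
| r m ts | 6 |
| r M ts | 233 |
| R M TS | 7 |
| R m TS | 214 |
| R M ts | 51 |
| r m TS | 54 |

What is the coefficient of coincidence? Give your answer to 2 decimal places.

The two most frequent reciprocal classes, R m TS and r M ts, are the parental types, so the F1 was R m TS / r M ts.
The two rarest classes, R M TS and r m ts, are the double crossovers. Comparing them with the parentals, only the m allele has switched, so m is the middle locus and the order is r – m – ts.
r–m: (105 + 13)/714 = 0.1653; m–ts: (149 + 13)/714 = 0.2269.
Expected DCO frequency = 0.1653 × 0.2269 ≈ 0.03751; observed = 13/714 ≈ 0.01821.
Coefficient of coincidence = 0.01821/0.03751 ≈ 0.49.

0.49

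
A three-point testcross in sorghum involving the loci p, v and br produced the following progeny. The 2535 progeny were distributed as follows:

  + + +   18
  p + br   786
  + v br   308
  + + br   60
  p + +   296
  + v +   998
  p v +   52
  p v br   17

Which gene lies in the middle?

The two most frequent reciprocal classes, + v + and p + br, are the parental types, so the F1 was + v + / p + br.
The two rarest classes, + + + and p v br, are the double crossovers. Comparing them with the parentals, only the v allele has switched, so v is the middle locus and the order is p – v – br.

v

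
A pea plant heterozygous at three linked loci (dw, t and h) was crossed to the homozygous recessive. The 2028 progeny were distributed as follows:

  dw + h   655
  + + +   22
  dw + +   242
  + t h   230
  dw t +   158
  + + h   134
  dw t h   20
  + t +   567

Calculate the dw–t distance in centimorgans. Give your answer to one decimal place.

16.5 centimorgans

The two most frequent reciprocal classes, + t + and dw + h, are the parental types, so the F1 was + t + / dw + h.
The two rarest classes, + + + and dw t h, are the double crossovers. Comparing them with the parentals, only the t allele has switched, so t is the middle locus and the order is dw – t – h.
Crossovers in the dw–t interval produce the single-crossover classes dw t + and + + h (158 + 134 = 292) plus the double crossovers (42).
RF(dw–t) = (292 + 42) / 2028 = 334/2028 = 0.1647 → 16.5 centimorgans.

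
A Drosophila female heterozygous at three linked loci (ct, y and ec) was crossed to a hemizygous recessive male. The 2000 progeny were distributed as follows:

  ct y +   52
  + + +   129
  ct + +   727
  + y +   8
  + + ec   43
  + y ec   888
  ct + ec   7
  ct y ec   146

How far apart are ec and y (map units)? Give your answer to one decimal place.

5.5 map units

The two most frequent reciprocal classes, + y ec and ct + +, are the parental types, so the F1 was + y ec / ct + +.
The two rarest classes, + y + and ct + ec, are the double crossovers. Comparing them with the parentals, only the ec allele has switched, so ec is the middle locus and the order is ct – ec – y.
Crossovers in the ec–y interval produce the single-crossover classes + + ec and ct y + (43 + 52 = 95) plus the double crossovers (15).
RF(ec–y) = (95 + 15) / 2000 = 110/2000 = 0.0550 → 5.5 map units.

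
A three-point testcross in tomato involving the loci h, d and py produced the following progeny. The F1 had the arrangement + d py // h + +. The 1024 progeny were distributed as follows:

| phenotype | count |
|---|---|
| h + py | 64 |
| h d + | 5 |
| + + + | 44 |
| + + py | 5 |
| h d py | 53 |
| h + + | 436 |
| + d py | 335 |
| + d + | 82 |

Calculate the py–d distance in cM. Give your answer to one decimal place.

15.2 cM

The two rarest classes, + + py and h d +, are the double crossovers. Comparing them with the parentals, only the d allele has switched, so d is the middle locus and the order is h – d – py.
Crossovers in the d–py interval produce the single-crossover classes + d + and h + py (82 + 64 = 146) plus the double crossovers (10).
RF(d–py) = (146 + 10) / 1024 = 156/1024 = 0.1523 → 15.2 cM.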